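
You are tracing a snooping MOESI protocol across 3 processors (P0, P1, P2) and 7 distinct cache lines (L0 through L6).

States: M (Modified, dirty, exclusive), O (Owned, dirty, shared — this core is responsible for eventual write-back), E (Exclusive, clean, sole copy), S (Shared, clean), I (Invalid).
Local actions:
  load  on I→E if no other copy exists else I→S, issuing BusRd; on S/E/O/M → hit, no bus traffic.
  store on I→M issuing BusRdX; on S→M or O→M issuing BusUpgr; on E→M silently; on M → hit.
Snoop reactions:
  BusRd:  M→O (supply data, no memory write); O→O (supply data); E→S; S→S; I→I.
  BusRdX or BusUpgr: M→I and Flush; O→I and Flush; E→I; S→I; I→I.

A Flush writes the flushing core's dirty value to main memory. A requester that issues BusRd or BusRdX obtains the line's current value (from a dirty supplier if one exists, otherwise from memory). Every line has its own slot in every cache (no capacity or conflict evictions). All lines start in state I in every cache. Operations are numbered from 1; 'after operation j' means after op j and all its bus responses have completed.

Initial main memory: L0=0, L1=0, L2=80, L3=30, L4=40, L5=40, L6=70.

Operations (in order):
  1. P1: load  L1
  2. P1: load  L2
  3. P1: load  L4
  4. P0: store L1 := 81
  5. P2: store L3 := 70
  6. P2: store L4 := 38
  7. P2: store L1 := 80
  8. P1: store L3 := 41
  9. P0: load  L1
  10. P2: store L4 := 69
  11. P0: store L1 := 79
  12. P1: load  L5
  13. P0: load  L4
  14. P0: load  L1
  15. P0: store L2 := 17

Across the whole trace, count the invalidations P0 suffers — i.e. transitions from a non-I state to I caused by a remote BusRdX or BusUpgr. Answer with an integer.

invalidations = 1

[1] P1: load  L1 | P0:I, P1:E(0), P2:I | bus: BusRd
[2] P1: load  L2 | P0:I, P1:E(80), P2:I | bus: BusRd
[3] P1: load  L4 | P0:I, P1:E(40), P2:I | bus: BusRd
[4] P0: store L1 := 81 | P0:M(81), P1:I, P2:I | bus: BusRdX
[5] P2: store L3 := 70 | P0:I, P1:I, P2:M(70) | bus: BusRdX
[6] P2: store L4 := 38 | P0:I, P1:I, P2:M(38) | bus: BusRdX
[7] P2: store L1 := 80 | P0:I, P1:I, P2:M(80) | bus: BusRdX,Flush
[8] P1: store L3 := 41 | P0:I, P1:M(41), P2:I | bus: BusRdX,Flush
[9] P0: load  L1 | P0:S(80), P1:I, P2:O(80) | bus: BusRd
[10] P2: store L4 := 69 | P0:I, P1:I, P2:M(69) | bus: none
[11] P0: store L1 := 79 | P0:M(79), P1:I, P2:I | bus: BusUpgr,Flush
[12] P1: load  L5 | P0:I, P1:E(40), P2:I | bus: BusRd
[13] P0: load  L4 | P0:S(69), P1:I, P2:O(69) | bus: BusRd
[14] P0: load  L1 | P0:M(79), P1:I, P2:I | bus: none
[15] P0: store L2 := 17 | P0:M(17), P1:I, P2:I | bus: BusRdX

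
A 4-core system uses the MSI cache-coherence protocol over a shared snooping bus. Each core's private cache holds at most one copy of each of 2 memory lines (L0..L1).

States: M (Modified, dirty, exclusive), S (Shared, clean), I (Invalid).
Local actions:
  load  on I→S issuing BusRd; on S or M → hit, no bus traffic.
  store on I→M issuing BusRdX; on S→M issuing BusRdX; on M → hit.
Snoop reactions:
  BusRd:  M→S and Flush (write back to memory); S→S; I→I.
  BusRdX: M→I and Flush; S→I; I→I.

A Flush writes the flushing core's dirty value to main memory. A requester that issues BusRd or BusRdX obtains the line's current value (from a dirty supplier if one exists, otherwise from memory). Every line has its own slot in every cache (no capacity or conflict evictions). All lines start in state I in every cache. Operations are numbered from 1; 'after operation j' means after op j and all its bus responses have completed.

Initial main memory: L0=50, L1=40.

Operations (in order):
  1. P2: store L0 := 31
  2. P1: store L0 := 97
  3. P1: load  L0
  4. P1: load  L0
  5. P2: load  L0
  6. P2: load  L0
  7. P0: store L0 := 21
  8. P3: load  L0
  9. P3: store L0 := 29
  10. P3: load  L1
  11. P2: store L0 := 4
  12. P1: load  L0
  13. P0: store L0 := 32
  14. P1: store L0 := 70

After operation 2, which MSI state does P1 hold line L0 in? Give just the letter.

  op1 P2: store L0 := 31 → I/I/M/I on L0; bus BusRdX; mem=50
  op2 P1: store L0 := 97 → I/M/I/I on L0; bus BusRdX Flush; mem=31
  op3 P1: load  L0 → I/M/I/I on L0; bus (none); mem=31
  op4 P1: load  L0 → I/M/I/I on L0; bus (none); mem=31
  op5 P2: load  L0 → I/S/S/I on L0; bus BusRd Flush; mem=97
  op6 P2: load  L0 → I/S/S/I on L0; bus (none); mem=97
  op7 P0: store L0 := 21 → M/I/I/I on L0; bus BusRdX; mem=97
  op8 P3: load  L0 → S/I/I/S on L0; bus BusRd Flush; mem=21
  op9 P3: store L0 := 29 → I/I/I/M on L0; bus BusRdX; mem=21
  op10 P3: load  L1 → I/I/I/S on L1; bus BusRd; mem=40
  op11 P2: store L0 := 4 → I/I/M/I on L0; bus BusRdX Flush; mem=29
  op12 P1: load  L0 → I/S/S/I on L0; bus BusRd Flush; mem=4
  op13 P0: store L0 := 32 → M/I/I/I on L0; bus BusRdX; mem=4
  op14 P1: store L0 := 70 → I/M/I/I on L0; bus BusRdX Flush; mem=32

state = M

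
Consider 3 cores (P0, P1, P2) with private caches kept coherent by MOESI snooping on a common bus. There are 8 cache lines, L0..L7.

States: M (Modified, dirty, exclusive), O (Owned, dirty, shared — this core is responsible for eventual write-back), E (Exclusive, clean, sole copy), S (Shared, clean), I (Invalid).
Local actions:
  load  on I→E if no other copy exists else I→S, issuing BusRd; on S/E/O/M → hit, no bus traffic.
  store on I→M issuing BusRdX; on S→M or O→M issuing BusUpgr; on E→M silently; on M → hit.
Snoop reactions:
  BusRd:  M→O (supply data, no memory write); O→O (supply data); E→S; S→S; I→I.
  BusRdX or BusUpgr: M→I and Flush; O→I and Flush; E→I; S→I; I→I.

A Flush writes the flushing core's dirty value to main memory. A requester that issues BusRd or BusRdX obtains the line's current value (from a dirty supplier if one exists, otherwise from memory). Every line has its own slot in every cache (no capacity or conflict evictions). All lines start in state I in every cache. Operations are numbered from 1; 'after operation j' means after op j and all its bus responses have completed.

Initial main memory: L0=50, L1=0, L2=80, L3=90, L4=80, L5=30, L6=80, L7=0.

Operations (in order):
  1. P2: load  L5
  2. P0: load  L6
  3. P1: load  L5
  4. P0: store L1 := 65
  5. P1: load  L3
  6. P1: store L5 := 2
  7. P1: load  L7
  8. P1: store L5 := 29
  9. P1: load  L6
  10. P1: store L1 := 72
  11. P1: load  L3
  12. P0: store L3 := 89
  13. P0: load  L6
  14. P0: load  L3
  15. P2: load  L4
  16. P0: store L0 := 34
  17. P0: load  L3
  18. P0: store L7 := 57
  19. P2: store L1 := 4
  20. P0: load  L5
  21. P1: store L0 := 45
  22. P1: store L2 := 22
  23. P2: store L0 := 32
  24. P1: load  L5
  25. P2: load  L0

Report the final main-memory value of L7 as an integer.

  op1 P2: load  L5 → I/I/E on L5; bus BusRd; mem=30
  op2 P0: load  L6 → E/I/I on L6; bus BusRd; mem=80
  op3 P1: load  L5 → I/S/S on L5; bus BusRd; mem=30
  op4 P0: store L1 := 65 → M/I/I on L1; bus BusRdX; mem=0
  op5 P1: load  L3 → I/E/I on L3; bus BusRd; mem=90
  op6 P1: store L5 := 2 → I/M/I on L5; bus BusUpgr; mem=30
  op7 P1: load  L7 → I/E/I on L7; bus BusRd; mem=0
  op8 P1: store L5 := 29 → I/M/I on L5; bus (none); mem=30
  op9 P1: load  L6 → S/S/I on L6; bus BusRd; mem=80
  op10 P1: store L1 := 72 → I/M/I on L1; bus BusRdX Flush; mem=65
  op11 P1: load  L3 → I/E/I on L3; bus (none); mem=90
  op12 P0: store L3 := 89 → M/I/I on L3; bus BusRdX; mem=90
  op13 P0: load  L6 → S/S/I on L6; bus (none); mem=80
  op14 P0: load  L3 → M/I/I on L3; bus (none); mem=90
  op15 P2: load  L4 → I/I/E on L4; bus BusRd; mem=80
  op16 P0: store L0 := 34 → M/I/I on L0; bus BusRdX; mem=50
  op17 P0: load  L3 → M/I/I on L3; bus (none); mem=90
  op18 P0: store L7 := 57 → M/I/I on L7; bus BusRdX; mem=0
  op19 P2: store L1 := 4 → I/I/M on L1; bus BusRdX Flush; mem=72
  op20 P0: load  L5 → S/O/I on L5; bus BusRd; mem=30
  op21 P1: store L0 := 45 → I/M/I on L0; bus BusRdX Flush; mem=34
  op22 P1: store L2 := 22 → I/M/I on L2; bus BusRdX; mem=80
  op23 P2: store L0 := 32 → I/I/M on L0; bus BusRdX Flush; mem=45
  op24 P1: load  L5 → S/O/I on L5; bus (none); mem=30
  op25 P2: load  L0 → I/I/M on L0; bus (none); mem=45

memory[L7] = 0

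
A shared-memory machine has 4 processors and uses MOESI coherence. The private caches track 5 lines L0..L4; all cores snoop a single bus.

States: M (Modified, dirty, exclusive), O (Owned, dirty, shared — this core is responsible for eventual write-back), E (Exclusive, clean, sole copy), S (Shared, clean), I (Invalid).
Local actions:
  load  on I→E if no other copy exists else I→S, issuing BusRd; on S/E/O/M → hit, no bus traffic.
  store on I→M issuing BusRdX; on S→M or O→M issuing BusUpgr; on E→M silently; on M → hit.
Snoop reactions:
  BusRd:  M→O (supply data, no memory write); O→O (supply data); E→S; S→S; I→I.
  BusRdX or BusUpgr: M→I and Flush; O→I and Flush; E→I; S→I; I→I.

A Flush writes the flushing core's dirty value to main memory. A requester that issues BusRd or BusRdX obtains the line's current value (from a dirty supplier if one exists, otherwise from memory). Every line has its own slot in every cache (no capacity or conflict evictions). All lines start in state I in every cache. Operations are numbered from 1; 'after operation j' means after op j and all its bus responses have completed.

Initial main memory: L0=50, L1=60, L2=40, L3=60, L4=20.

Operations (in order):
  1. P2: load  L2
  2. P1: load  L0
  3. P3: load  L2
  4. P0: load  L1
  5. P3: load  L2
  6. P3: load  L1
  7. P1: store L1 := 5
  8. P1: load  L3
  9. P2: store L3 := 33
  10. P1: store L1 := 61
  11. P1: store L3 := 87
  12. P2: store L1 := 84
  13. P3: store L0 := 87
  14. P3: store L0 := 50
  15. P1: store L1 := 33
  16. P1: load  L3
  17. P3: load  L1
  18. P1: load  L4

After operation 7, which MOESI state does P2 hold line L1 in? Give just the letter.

state = I

[1] P2: load  L2 | P0:I, P1:I, P2:E(40), P3:I | bus: BusRd
[2] P1: load  L0 | P0:I, P1:E(50), P2:I, P3:I | bus: BusRd
[3] P3: load  L2 | P0:I, P1:I, P2:S(40), P3:S(40) | bus: BusRd
[4] P0: load  L1 | P0:E(60), P1:I, P2:I, P3:I | bus: BusRd
[5] P3: load  L2 | P0:I, P1:I, P2:S(40), P3:S(40) | bus: none
[6] P3: load  L1 | P0:S(60), P1:I, P2:I, P3:S(60) | bus: BusRd
[7] P1: store L1 := 5 | P0:I, P1:M(5), P2:I, P3:I | bus: BusRdX
[8] P1: load  L3 | P0:I, P1:E(60), P2:I, P3:I | bus: BusRd
[9] P2: store L3 := 33 | P0:I, P1:I, P2:M(33), P3:I | bus: BusRdX
[10] P1: store L1 := 61 | P0:I, P1:M(61), P2:I, P3:I | bus: none
[11] P1: store L3 := 87 | P0:I, P1:M(87), P2:I, P3:I | bus: BusRdX,Flush
[12] P2: store L1 := 84 | P0:I, P1:I, P2:M(84), P3:I | bus: BusRdX,Flush
[13] P3: store L0 := 87 | P0:I, P1:I, P2:I, P3:M(87) | bus: BusRdX
[14] P3: store L0 := 50 | P0:I, P1:I, P2:I, P3:M(50) | bus: none
[15] P1: store L1 := 33 | P0:I, P1:M(33), P2:I, P3:I | bus: BusRdX,Flush
[16] P1: load  L3 | P0:I, P1:M(87), P2:I, P3:I | bus: none
[17] P3: load  L1 | P0:I, P1:O(33), P2:I, P3:S(33) | bus: BusRd
[18] P1: load  L4 | P0:I, P1:E(20), P2:I, P3:I | bus: BusRd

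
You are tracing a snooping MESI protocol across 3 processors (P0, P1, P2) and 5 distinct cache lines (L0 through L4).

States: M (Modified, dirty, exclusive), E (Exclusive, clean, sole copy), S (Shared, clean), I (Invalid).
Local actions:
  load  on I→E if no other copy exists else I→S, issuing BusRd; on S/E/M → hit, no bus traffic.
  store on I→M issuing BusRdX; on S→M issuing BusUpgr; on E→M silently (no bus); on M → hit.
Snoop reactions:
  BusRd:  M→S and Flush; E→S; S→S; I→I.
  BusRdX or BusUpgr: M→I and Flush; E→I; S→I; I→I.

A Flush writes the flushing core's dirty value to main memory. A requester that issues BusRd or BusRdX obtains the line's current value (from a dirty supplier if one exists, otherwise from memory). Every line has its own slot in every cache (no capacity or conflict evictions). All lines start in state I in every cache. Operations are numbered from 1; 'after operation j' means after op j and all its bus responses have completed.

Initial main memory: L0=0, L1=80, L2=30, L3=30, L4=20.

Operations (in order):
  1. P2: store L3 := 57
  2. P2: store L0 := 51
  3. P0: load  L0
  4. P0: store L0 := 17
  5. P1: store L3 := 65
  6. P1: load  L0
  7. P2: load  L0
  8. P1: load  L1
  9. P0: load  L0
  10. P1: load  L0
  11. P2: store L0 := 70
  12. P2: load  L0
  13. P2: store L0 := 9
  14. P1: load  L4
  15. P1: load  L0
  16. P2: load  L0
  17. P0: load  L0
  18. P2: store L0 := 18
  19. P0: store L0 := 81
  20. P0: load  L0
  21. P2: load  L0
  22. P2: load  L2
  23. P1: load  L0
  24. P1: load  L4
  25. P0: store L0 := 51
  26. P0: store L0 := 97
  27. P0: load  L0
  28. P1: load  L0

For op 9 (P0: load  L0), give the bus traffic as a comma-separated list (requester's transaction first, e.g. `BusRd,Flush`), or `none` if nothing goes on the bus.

bus = none

1. P2: store L3 := 57  bus=[BusRdX]  L3: P0=I P1=I P2=M  mem[L3]=30
2. P2: store L0 := 51  bus=[BusRdX]  L0: P0=I P1=I P2=M  mem[L0]=0
3. P0: load  L0  bus=[BusRd,Flush]  L0: P0=S P1=I P2=S  mem[L0]=51
4. P0: store L0 := 17  bus=[BusUpgr]  L0: P0=M P1=I P2=I  mem[L0]=51
5. P1: store L3 := 65  bus=[BusRdX,Flush]  L3: P0=I P1=M P2=I  mem[L3]=57
6. P1: load  L0  bus=[BusRd,Flush]  L0: P0=S P1=S P2=I  mem[L0]=17
7. P2: load  L0  bus=[BusRd]  L0: P0=S P1=S P2=S  mem[L0]=17
8. P1: load  L1  bus=[BusRd]  L1: P0=I P1=E P2=I  mem[L1]=80
9. P0: load  L0  bus=[-]  L0: P0=S P1=S P2=S  mem[L0]=17
10. P1: load  L0  bus=[-]  L0: P0=S P1=S P2=S  mem[L0]=17
11. P2: store L0 := 70  bus=[BusUpgr]  L0: P0=I P1=I P2=M  mem[L0]=17
12. P2: load  L0  bus=[-]  L0: P0=I P1=I P2=M  mem[L0]=17
13. P2: store L0 := 9  bus=[-]  L0: P0=I P1=I P2=M  mem[L0]=17
14. P1: load  L4  bus=[BusRd]  L4: P0=I P1=E P2=I  mem[L4]=20
15. P1: load  L0  bus=[BusRd,Flush]  L0: P0=I P1=S P2=S  mem[L0]=9
16. P2: load  L0  bus=[-]  L0: P0=I P1=S P2=S  mem[L0]=9
17. P0: load  L0  bus=[BusRd]  L0: P0=S P1=S P2=S  mem[L0]=9
18. P2: store L0 := 18  bus=[BusUpgr]  L0: P0=I P1=I P2=M  mem[L0]=9
19. P0: store L0 := 81  bus=[BusRdX,Flush]  L0: P0=M P1=I P2=I  mem[L0]=18
20. P0: load  L0  bus=[-]  L0: P0=M P1=I P2=I  mem[L0]=18
21. P2: load  L0  bus=[BusRd,Flush]  L0: P0=S P1=I P2=S  mem[L0]=81
22. P2: load  L2  bus=[BusRd]  L2: P0=I P1=I P2=E  mem[L2]=30
23. P1: load  L0  bus=[BusRd]  L0: P0=S P1=S P2=S  mem[L0]=81
24. P1: load  L4  bus=[-]  L4: P0=I P1=E P2=I  mem[L4]=20
25. P0: store L0 := 51  bus=[BusUpgr]  L0: P0=M P1=I P2=I  mem[L0]=81
26. P0: store L0 := 97  bus=[-]  L0: P0=M P1=I P2=I  mem[L0]=81
27. P0: load  L0  bus=[-]  L0: P0=M P1=I P2=I  mem[L0]=81
28. P1: load  L0  bus=[BusRd,Flush]  L0: P0=S P1=S P2=I  mem[L0]=97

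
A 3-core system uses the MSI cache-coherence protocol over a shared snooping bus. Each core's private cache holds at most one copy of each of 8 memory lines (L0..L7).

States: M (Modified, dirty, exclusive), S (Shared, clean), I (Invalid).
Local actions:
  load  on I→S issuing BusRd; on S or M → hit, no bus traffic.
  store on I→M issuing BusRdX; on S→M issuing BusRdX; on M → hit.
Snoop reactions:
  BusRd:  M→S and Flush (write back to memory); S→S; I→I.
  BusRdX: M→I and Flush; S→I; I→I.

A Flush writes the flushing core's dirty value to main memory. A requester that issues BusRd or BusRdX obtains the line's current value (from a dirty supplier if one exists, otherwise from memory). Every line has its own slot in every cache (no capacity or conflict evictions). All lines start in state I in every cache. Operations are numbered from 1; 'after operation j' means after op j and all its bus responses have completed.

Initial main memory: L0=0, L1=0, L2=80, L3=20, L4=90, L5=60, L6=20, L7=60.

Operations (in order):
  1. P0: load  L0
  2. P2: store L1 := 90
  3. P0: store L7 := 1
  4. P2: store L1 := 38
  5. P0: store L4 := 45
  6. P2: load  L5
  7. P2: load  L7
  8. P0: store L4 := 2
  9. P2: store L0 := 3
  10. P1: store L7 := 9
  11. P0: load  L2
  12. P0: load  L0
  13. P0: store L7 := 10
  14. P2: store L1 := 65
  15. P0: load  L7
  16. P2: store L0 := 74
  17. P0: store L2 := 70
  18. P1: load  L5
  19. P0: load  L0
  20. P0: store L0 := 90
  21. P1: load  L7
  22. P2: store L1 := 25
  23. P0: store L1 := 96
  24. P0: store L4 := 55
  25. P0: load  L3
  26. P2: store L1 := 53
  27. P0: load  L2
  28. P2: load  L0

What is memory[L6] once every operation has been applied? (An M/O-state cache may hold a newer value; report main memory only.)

  op1 P0: load  L0 → S/I/I on L0; bus BusRd; mem=0
  op2 P2: store L1 := 90 → I/I/M on L1; bus BusRdX; mem=0
  op3 P0: store L7 := 1 → M/I/I on L7; bus BusRdX; mem=60
  op4 P2: store L1 := 38 → I/I/M on L1; bus (none); mem=0
  op5 P0: store L4 := 45 → M/I/I on L4; bus BusRdX; mem=90
  op6 P2: load  L5 → I/I/S on L5; bus BusRd; mem=60
  op7 P2: load  L7 → S/I/S on L7; bus BusRd Flush; mem=1
  op8 P0: store L4 := 2 → M/I/I on L4; bus (none); mem=90
  op9 P2: store L0 := 3 → I/I/M on L0; bus BusRdX; mem=0
  op10 P1: store L7 := 9 → I/M/I on L7; bus BusRdX; mem=1
  op11 P0: load  L2 → S/I/I on L2; bus BusRd; mem=80
  op12 P0: load  L0 → S/I/S on L0; bus BusRd Flush; mem=3
  op13 P0: store L7 := 10 → M/I/I on L7; bus BusRdX Flush; mem=9
  op14 P2: store L1 := 65 → I/I/M on L1; bus (none); mem=0
  op15 P0: load  L7 → M/I/I on L7; bus (none); mem=9
  op16 P2: store L0 := 74 → I/I/M on L0; bus BusRdX; mem=3
  op17 P0: store L2 := 70 → M/I/I on L2; bus BusRdX; mem=80
  op18 P1: load  L5 → I/S/S on L5; bus BusRd; mem=60
  op19 P0: load  L0 → S/I/S on L0; bus BusRd Flush; mem=74
  op20 P0: store L0 := 90 → M/I/I on L0; bus BusRdX; mem=74
  op21 P1: load  L7 → S/S/I on L7; bus BusRd Flush; mem=10
  op22 P2: store L1 := 25 → I/I/M on L1; bus (none); mem=0
  op23 P0: store L1 := 96 → M/I/I on L1; bus BusRdX Flush; mem=25
  op24 P0: store L4 := 55 → M/I/I on L4; bus (none); mem=90
  op25 P0: load  L3 → S/I/I on L3; bus BusRd; mem=20
  op26 P2: store L1 := 53 → I/I/M on L1; bus BusRdX Flush; mem=96
  op27 P0: load  L2 → M/I/I on L2; bus (none); mem=80
  op28 P2: load  L0 → S/I/S on L0; bus BusRd Flush; mem=90

memory[L6] = 20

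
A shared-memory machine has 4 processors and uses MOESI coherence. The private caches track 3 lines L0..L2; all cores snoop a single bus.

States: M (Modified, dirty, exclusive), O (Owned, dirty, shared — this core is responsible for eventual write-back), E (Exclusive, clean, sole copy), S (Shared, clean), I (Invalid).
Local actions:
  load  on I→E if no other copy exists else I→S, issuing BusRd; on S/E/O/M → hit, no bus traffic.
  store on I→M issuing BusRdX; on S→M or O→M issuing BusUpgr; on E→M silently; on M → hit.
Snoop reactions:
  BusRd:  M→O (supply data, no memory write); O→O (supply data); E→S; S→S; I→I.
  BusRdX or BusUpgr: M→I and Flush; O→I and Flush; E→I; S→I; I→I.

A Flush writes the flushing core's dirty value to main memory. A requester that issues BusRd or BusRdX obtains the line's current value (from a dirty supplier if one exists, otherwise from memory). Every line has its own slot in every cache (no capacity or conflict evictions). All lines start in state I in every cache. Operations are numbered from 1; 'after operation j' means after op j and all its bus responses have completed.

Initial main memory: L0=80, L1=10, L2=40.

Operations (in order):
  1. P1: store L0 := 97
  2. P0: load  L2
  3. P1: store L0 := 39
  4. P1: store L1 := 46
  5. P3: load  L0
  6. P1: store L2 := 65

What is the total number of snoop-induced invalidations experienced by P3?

step 1: P1: store L0 := 97  ⟶  IMII  (L0)  txn=BusRdX  M[L0]=80
step 2: P0: load  L2  ⟶  EIII  (L2)  txn=BusRd  M[L2]=40
step 3: P1: store L0 := 39  ⟶  IMII  (L0)  txn=∅  M[L0]=80
step 4: P1: store L1 := 46  ⟶  IMII  (L1)  txn=BusRdX  M[L1]=10
step 5: P3: load  L0  ⟶  IOIS  (L0)  txn=BusRd  M[L0]=80
step 6: P1: store L2 := 65  ⟶  IMII  (L2)  txn=BusRdX  M[L2]=40

invalidations = 0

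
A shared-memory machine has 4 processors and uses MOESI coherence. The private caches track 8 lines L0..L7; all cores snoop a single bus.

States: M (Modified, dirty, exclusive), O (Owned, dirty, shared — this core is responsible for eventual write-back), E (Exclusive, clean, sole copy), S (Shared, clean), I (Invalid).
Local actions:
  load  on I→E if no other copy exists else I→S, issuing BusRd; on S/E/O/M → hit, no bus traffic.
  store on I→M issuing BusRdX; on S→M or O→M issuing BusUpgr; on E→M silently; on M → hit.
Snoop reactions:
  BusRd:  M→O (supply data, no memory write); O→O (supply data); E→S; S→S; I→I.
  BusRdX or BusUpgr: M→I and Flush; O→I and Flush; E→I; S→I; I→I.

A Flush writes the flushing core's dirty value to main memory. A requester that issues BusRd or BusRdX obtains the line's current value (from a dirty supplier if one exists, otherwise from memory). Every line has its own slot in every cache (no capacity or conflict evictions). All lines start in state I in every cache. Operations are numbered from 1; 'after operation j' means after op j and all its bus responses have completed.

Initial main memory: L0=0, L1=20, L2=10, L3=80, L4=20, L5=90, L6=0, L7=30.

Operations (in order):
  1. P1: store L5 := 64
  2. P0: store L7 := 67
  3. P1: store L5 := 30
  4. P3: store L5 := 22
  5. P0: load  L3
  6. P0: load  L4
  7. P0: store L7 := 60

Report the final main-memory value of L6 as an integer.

1. P1: store L5 := 64  bus=[BusRdX]  L5: P0=I P1=M P2=I P3=I  mem[L5]=90
2. P0: store L7 := 67  bus=[BusRdX]  L7: P0=M P1=I P2=I P3=I  mem[L7]=30
3. P1: store L5 := 30  bus=[-]  L5: P0=I P1=M P2=I P3=I  mem[L5]=90
4. P3: store L5 := 22  bus=[BusRdX,Flush]  L5: P0=I P1=I P2=I P3=M  mem[L5]=30
5. P0: load  L3  bus=[BusRd]  L3: P0=E P1=I P2=I P3=I  mem[L3]=80
6. P0: load  L4  bus=[BusRd]  L4: P0=E P1=I P2=I P3=I  mem[L4]=20
7. P0: store L7 := 60  bus=[-]  L7: P0=M P1=I P2=I P3=I  mem[L7]=30

memory[L6] = 0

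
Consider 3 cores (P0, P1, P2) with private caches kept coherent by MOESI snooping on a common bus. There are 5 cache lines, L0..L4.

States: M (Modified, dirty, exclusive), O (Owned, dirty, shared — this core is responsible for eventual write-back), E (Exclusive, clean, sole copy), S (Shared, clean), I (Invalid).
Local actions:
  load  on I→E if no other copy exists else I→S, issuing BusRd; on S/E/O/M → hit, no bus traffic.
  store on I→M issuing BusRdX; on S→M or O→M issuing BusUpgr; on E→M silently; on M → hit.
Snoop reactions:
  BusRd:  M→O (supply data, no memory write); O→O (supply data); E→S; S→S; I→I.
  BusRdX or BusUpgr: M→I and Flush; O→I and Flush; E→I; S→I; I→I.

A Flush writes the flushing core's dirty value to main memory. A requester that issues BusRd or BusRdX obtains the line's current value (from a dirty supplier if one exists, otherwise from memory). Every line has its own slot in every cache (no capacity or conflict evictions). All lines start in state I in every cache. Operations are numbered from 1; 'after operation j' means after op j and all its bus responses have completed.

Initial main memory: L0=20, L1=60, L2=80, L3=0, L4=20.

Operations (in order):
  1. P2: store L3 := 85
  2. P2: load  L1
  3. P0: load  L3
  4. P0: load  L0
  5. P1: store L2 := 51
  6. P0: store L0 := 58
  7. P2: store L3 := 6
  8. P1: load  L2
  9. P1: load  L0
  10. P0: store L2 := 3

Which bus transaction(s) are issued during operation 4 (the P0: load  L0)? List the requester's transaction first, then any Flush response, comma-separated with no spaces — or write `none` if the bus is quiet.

[1] P2: store L3 := 85 | P0:I, P1:I, P2:M(85) | bus: BusRdX
[2] P2: load  L1 | P0:I, P1:I, P2:E(60) | bus: BusRd
[3] P0: load  L3 | P0:S(85), P1:I, P2:O(85) | bus: BusRd
[4] P0: load  L0 | P0:E(20), P1:I, P2:I | bus: BusRd
[5] P1: store L2 := 51 | P0:I, P1:M(51), P2:I | bus: BusRdX
[6] P0: store L0 := 58 | P0:M(58), P1:I, P2:I | bus: none
[7] P2: store L3 := 6 | P0:I, P1:I, P2:M(6) | bus: BusUpgr
[8] P1: load  L2 | P0:I, P1:M(51), P2:I | bus: none
[9] P1: load  L0 | P0:O(58), P1:S(58), P2:I | bus: BusRd
[10] P0: store L2 := 3 | P0:M(3), P1:I, P2:I | bus: BusRdX,Flush

bus = BusRd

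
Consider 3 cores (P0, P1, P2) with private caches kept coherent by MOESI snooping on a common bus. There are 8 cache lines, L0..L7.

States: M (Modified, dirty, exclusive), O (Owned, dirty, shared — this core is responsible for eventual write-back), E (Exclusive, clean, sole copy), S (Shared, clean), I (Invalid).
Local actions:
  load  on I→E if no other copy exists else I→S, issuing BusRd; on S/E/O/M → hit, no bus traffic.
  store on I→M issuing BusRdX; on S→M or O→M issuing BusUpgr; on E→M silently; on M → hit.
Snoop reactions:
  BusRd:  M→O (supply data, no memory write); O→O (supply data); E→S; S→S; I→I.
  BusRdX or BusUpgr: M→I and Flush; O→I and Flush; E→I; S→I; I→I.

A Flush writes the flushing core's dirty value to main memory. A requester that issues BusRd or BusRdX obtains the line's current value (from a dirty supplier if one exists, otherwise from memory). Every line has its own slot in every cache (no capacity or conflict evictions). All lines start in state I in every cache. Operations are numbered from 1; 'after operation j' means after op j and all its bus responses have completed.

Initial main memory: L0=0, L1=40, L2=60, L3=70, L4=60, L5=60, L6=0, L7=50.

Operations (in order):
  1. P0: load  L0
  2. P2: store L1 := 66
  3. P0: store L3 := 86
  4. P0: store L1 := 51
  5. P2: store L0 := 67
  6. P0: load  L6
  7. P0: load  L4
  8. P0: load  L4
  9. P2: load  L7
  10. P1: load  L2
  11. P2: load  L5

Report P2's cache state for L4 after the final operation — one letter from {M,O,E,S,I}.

1. P0: load  L0  bus=[BusRd]  L0: P0=E P1=I P2=I  mem[L0]=0
2. P2: store L1 := 66  bus=[BusRdX]  L1: P0=I P1=I P2=M  mem[L1]=40
3. P0: store L3 := 86  bus=[BusRdX]  L3: P0=M P1=I P2=I  mem[L3]=70
4. P0: store L1 := 51  bus=[BusRdX,Flush]  L1: P0=M P1=I P2=I  mem[L1]=66
5. P2: store L0 := 67  bus=[BusRdX]  L0: P0=I P1=I P2=M  mem[L0]=0
6. P0: load  L6  bus=[BusRd]  L6: P0=E P1=I P2=I  mem[L6]=0
7. P0: load  L4  bus=[BusRd]  L4: P0=E P1=I P2=I  mem[L4]=60
8. P0: load  L4  bus=[-]  L4: P0=E P1=I P2=I  mem[L4]=60
9. P2: load  L7  bus=[BusRd]  L7: P0=I P1=I P2=E  mem[L7]=50
10. P1: load  L2  bus=[BusRd]  L2: P0=I P1=E P2=I  mem[L2]=60
11. P2: load  L5  bus=[BusRd]  L5: P0=I P1=I P2=E  mem[L5]=60

state = I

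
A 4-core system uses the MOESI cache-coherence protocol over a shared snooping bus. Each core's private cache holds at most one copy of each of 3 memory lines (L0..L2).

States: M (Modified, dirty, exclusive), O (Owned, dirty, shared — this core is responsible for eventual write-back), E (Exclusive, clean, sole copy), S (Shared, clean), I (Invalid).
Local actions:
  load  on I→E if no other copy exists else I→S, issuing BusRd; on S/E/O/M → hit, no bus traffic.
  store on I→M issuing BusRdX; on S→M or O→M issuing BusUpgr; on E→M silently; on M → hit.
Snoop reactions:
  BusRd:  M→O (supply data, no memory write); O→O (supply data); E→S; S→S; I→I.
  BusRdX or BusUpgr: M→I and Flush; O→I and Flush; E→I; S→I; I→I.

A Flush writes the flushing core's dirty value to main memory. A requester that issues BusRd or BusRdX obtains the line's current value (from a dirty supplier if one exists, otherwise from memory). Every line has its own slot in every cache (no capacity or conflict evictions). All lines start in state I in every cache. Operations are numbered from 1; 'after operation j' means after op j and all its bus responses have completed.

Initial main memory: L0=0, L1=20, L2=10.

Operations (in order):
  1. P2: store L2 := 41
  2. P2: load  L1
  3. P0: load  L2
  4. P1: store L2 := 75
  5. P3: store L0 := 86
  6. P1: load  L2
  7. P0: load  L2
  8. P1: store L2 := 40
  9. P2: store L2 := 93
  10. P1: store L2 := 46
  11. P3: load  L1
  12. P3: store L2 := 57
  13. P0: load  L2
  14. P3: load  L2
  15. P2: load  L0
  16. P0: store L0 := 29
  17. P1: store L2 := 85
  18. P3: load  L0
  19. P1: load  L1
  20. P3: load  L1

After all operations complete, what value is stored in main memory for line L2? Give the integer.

step 1: P2: store L2 := 41  ⟶  IIMI  (L2)  txn=BusRdX  M[L2]=10
step 2: P2: load  L1  ⟶  IIEI  (L1)  txn=BusRd  M[L1]=20
step 3: P0: load  L2  ⟶  SIOI  (L2)  txn=BusRd  M[L2]=10
step 4: P1: store L2 := 75  ⟶  IMII  (L2)  txn=BusRdX+Flush  M[L2]=41
step 5: P3: store L0 := 86  ⟶  IIIM  (L0)  txn=BusRdX  M[L0]=0
step 6: P1: load  L2  ⟶  IMII  (L2)  txn=∅  M[L2]=41
step 7: P0: load  L2  ⟶  SOII  (L2)  txn=BusRd  M[L2]=41
step 8: P1: store L2 := 40  ⟶  IMII  (L2)  txn=BusUpgr  M[L2]=41
step 9: P2: store L2 := 93  ⟶  IIMI  (L2)  txn=BusRdX+Flush  M[L2]=40
step 10: P1: store L2 := 46  ⟶  IMII  (L2)  txn=BusRdX+Flush  M[L2]=93
step 11: P3: load  L1  ⟶  IISS  (L1)  txn=BusRd  M[L1]=20
step 12: P3: store L2 := 57  ⟶  IIIM  (L2)  txn=BusRdX+Flush  M[L2]=46
step 13: P0: load  L2  ⟶  SIIO  (L2)  txn=BusRd  M[L2]=46
step 14: P3: load  L2  ⟶  SIIO  (L2)  txn=∅  M[L2]=46
step 15: P2: load  L0  ⟶  IISO  (L0)  txn=BusRd  M[L0]=0
step 16: P0: store L0 := 29  ⟶  MIII  (L0)  txn=BusRdX+Flush  M[L0]=86
step 17: P1: store L2 := 85  ⟶  IMII  (L2)  txn=BusRdX+Flush  M[L2]=57
step 18: P3: load  L0  ⟶  OIIS  (L0)  txn=BusRd  M[L0]=86
step 19: P1: load  L1  ⟶  ISSS  (L1)  txn=BusRd  M[L1]=20
step 20: P3: load  L1  ⟶  ISSS  (L1)  txn=∅  M[L1]=20

memory[L2] = 57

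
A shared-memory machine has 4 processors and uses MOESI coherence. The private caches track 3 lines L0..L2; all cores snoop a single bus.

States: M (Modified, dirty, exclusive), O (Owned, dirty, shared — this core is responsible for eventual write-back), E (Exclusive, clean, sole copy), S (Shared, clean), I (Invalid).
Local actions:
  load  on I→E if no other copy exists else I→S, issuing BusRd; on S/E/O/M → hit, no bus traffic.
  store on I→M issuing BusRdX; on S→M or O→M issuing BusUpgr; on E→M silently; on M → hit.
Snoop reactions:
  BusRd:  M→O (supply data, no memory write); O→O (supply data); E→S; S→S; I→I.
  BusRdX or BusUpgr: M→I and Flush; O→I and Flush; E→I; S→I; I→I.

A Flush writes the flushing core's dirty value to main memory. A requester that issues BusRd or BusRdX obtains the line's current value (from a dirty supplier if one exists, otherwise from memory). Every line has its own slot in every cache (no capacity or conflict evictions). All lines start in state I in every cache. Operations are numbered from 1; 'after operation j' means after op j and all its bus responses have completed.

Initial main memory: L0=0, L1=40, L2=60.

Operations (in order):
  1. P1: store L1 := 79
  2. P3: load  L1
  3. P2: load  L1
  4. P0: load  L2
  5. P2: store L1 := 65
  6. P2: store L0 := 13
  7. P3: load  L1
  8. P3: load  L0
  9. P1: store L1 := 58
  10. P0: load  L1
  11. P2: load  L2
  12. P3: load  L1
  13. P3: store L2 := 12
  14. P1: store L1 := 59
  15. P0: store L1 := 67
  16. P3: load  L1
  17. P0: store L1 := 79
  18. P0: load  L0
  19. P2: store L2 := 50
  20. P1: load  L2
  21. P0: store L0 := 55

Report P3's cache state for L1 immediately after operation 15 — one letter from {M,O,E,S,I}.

step 1: P1: store L1 := 79  ⟶  IMII  (L1)  txn=BusRdX  M[L1]=40
step 2: P3: load  L1  ⟶  IOIS  (L1)  txn=BusRd  M[L1]=40
step 3: P2: load  L1  ⟶  IOSS  (L1)  txn=BusRd  M[L1]=40
step 4: P0: load  L2  ⟶  EIII  (L2)  txn=BusRd  M[L2]=60
step 5: P2: store L1 := 65  ⟶  IIMI  (L1)  txn=BusUpgr+Flush  M[L1]=79
step 6: P2: store L0 := 13  ⟶  IIMI  (L0)  txn=BusRdX  M[L0]=0
step 7: P3: load  L1  ⟶  IIOS  (L1)  txn=BusRd  M[L1]=79
step 8: P3: load  L0  ⟶  IIOS  (L0)  txn=BusRd  M[L0]=0
step 9: P1: store L1 := 58  ⟶  IMII  (L1)  txn=BusRdX+Flush  M[L1]=65
step 10: P0: load  L1  ⟶  SOII  (L1)  txn=BusRd  M[L1]=65
step 11: P2: load  L2  ⟶  SISI  (L2)  txn=BusRd  M[L2]=60
step 12: P3: load  L1  ⟶  SOIS  (L1)  txn=BusRd  M[L1]=65
step 13: P3: store L2 := 12  ⟶  IIIM  (L2)  txn=BusRdX  M[L2]=60
step 14: P1: store L1 := 59  ⟶  IMII  (L1)  txn=BusUpgr  M[L1]=65
step 15: P0: store L1 := 67  ⟶  MIII  (L1)  txn=BusRdX+Flush  M[L1]=59
step 16: P3: load  L1  ⟶  OIIS  (L1)  txn=BusRd  M[L1]=59
step 17: P0: store L1 := 79  ⟶  MIII  (L1)  txn=BusUpgr  M[L1]=59
step 18: P0: load  L0  ⟶  SIOS  (L0)  txn=BusRd  M[L0]=0
step 19: P2: store L2 := 50  ⟶  IIMI  (L2)  txn=BusRdX+Flush  M[L2]=12
step 20: P1: load  L2  ⟶  ISOI  (L2)  txn=BusRd  M[L2]=12
step 21: P0: store L0 := 55  ⟶  MIII  (L0)  txn=BusUpgr+Flush  M[L0]=13

state = I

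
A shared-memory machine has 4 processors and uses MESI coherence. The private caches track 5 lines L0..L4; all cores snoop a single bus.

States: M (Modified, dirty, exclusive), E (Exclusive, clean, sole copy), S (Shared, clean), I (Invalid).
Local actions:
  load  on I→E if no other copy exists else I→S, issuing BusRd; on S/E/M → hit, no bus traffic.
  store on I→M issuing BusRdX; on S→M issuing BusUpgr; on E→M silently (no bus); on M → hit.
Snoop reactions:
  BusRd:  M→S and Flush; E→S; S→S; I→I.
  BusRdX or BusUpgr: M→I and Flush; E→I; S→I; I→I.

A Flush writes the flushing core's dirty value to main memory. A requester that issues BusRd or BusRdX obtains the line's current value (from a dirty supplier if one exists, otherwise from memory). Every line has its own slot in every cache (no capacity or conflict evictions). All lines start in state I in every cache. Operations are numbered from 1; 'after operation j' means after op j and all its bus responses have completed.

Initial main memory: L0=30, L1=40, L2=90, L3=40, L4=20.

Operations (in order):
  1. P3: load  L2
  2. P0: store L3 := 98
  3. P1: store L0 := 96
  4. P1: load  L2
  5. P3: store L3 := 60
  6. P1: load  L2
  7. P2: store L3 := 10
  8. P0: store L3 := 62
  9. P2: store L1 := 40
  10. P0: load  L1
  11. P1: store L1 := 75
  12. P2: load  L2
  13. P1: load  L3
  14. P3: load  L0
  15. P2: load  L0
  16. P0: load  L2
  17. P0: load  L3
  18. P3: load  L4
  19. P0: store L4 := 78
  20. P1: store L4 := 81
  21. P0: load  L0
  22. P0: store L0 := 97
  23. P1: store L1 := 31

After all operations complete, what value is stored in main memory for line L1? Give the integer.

memory[L1] = 40

step 1: P3: load  L2  ⟶  IIIE  (L2)  txn=BusRd  M[L2]=90
step 2: P0: store L3 := 98  ⟶  MIII  (L3)  txn=BusRdX  M[L3]=40
step 3: P1: store L0 := 96  ⟶  IMII  (L0)  txn=BusRdX  M[L0]=30
step 4: P1: load  L2  ⟶  ISIS  (L2)  txn=BusRd  M[L2]=90
step 5: P3: store L3 := 60  ⟶  IIIM  (L3)  txn=BusRdX+Flush  M[L3]=98
step 6: P1: load  L2  ⟶  ISIS  (L2)  txn=∅  M[L2]=90
step 7: P2: store L3 := 10  ⟶  IIMI  (L3)  txn=BusRdX+Flush  M[L3]=60
step 8: P0: store L3 := 62  ⟶  MIII  (L3)  txn=BusRdX+Flush  M[L3]=10
step 9: P2: store L1 := 40  ⟶  IIMI  (L1)  txn=BusRdX  M[L1]=40
step 10: P0: load  L1  ⟶  SISI  (L1)  txn=BusRd+Flush  M[L1]=40
step 11: P1: store L1 := 75  ⟶  IMII  (L1)  txn=BusRdX  M[L1]=40
step 12: P2: load  L2  ⟶  ISSS  (L2)  txn=BusRd  M[L2]=90
step 13: P1: load  L3  ⟶  SSII  (L3)  txn=BusRd+Flush  M[L3]=62
step 14: P3: load  L0  ⟶  ISIS  (L0)  txn=BusRd+Flush  M[L0]=96
step 15: P2: load  L0  ⟶  ISSS  (L0)  txn=BusRd  M[L0]=96
step 16: P0: load  L2  ⟶  SSSS  (L2)  txn=BusRd  M[L2]=90
step 17: P0: load  L3  ⟶  SSII  (L3)  txn=∅  M[L3]=62
step 18: P3: load  L4  ⟶  IIIE  (L4)  txn=BusRd  M[L4]=20
step 19: P0: store L4 := 78  ⟶  MIII  (L4)  txn=BusRdX  M[L4]=20
step 20: P1: store L4 := 81  ⟶  IMII  (L4)  txn=BusRdX+Flush  M[L4]=78
step 21: P0: load  L0  ⟶  SSSS  (L0)  txn=BusRd  M[L0]=96
step 22: P0: store L0 := 97  ⟶  MIII  (L0)  txn=BusUpgr  M[L0]=96
step 23: P1: store L1 := 31  ⟶  IMII  (L1)  txn=∅  M[L1]=40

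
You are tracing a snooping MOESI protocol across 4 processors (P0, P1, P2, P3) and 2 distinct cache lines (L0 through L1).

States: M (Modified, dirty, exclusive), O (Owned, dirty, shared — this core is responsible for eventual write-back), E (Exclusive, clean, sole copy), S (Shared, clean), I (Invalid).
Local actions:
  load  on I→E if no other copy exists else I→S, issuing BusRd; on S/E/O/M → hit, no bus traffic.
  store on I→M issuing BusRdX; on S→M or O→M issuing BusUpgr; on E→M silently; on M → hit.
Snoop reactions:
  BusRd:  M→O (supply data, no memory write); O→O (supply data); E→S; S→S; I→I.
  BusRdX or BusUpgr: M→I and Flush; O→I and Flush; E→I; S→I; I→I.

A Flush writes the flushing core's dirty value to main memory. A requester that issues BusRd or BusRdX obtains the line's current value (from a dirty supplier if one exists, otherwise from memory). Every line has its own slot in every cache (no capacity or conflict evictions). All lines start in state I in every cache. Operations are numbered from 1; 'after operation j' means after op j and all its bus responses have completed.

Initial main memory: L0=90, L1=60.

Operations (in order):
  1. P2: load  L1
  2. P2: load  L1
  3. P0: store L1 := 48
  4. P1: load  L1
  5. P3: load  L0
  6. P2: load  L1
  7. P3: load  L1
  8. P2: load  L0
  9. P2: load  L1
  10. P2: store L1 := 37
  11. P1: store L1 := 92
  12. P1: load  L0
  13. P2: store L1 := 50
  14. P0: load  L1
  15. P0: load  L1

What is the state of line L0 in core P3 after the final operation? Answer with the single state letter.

state = S

step 1: P2: load  L1  ⟶  IIEI  (L1)  txn=BusRd  M[L1]=60
step 2: P2: load  L1  ⟶  IIEI  (L1)  txn=∅  M[L1]=60
step 3: P0: store L1 := 48  ⟶  MIII  (L1)  txn=BusRdX  M[L1]=60
step 4: P1: load  L1  ⟶  OSII  (L1)  txn=BusRd  M[L1]=60
step 5: P3: load  L0  ⟶  IIIE  (L0)  txn=BusRd  M[L0]=90
step 6: P2: load  L1  ⟶  OSSI  (L1)  txn=BusRd  M[L1]=60
step 7: P3: load  L1  ⟶  OSSS  (L1)  txn=BusRd  M[L1]=60
step 8: P2: load  L0  ⟶  IISS  (L0)  txn=BusRd  M[L0]=90
step 9: P2: load  L1  ⟶  OSSS  (L1)  txn=∅  M[L1]=60
step 10: P2: store L1 := 37  ⟶  IIMI  (L1)  txn=BusUpgr+Flush  M[L1]=48
step 11: P1: store L1 := 92  ⟶  IMII  (L1)  txn=BusRdX+Flush  M[L1]=37
step 12: P1: load  L0  ⟶  ISSS  (L0)  txn=BusRd  M[L0]=90
step 13: P2: store L1 := 50  ⟶  IIMI  (L1)  txn=BusRdX+Flush  M[L1]=92
step 14: P0: load  L1  ⟶  SIOI  (L1)  txn=BusRd  M[L1]=92
step 15: P0: load  L1  ⟶  SIOI  (L1)  txn=∅  M[L1]=92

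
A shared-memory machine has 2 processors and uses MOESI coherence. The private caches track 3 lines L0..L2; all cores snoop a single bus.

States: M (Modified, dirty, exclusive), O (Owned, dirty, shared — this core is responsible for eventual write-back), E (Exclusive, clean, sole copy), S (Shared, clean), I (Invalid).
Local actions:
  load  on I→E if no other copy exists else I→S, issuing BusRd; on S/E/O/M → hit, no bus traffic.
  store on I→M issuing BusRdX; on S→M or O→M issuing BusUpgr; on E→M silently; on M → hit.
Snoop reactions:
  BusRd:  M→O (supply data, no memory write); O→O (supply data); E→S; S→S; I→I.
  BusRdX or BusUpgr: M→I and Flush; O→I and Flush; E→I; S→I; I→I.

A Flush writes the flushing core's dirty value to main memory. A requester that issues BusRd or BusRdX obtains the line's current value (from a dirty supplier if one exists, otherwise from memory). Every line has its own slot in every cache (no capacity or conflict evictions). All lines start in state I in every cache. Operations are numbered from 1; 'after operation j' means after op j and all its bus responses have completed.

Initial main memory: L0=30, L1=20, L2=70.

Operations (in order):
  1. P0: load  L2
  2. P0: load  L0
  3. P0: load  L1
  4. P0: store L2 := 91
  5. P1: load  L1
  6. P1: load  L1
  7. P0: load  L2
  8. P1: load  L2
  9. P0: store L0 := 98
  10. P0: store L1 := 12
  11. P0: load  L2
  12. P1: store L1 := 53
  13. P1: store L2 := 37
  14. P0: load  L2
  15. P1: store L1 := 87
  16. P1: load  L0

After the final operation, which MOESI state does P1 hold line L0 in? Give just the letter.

state = S

step 1: P0: load  L2  ⟶  EI  (L2)  txn=BusRd  M[L2]=70
step 2: P0: load  L0  ⟶  EI  (L0)  txn=BusRd  M[L0]=30
step 3: P0: load  L1  ⟶  EI  (L1)  txn=BusRd  M[L1]=20
step 4: P0: store L2 := 91  ⟶  MI  (L2)  txn=∅  M[L2]=70
step 5: P1: load  L1  ⟶  SS  (L1)  txn=BusRd  M[L1]=20
step 6: P1: load  L1  ⟶  SS  (L1)  txn=∅  M[L1]=20
step 7: P0: load  L2  ⟶  MI  (L2)  txn=∅  M[L2]=70
step 8: P1: load  L2  ⟶  OS  (L2)  txn=BusRd  M[L2]=70
step 9: P0: store L0 := 98  ⟶  MI  (L0)  txn=∅  M[L0]=30
step 10: P0: store L1 := 12  ⟶  MI  (L1)  txn=BusUpgr  M[L1]=20
step 11: P0: load  L2  ⟶  OS  (L2)  txn=∅  M[L2]=70
step 12: P1: store L1 := 53  ⟶  IM  (L1)  txn=BusRdX+Flush  M[L1]=12
step 13: P1: store L2 := 37  ⟶  IM  (L2)  txn=BusUpgr+Flush  M[L2]=91
step 14: P0: load  L2  ⟶  SO  (L2)  txn=BusRd  M[L2]=91
step 15: P1: store L1 := 87  ⟶  IM  (L1)  txn=∅  M[L1]=12
step 16: P1: load  L0  ⟶  OS  (L0)  txn=BusRd  M[L0]=30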